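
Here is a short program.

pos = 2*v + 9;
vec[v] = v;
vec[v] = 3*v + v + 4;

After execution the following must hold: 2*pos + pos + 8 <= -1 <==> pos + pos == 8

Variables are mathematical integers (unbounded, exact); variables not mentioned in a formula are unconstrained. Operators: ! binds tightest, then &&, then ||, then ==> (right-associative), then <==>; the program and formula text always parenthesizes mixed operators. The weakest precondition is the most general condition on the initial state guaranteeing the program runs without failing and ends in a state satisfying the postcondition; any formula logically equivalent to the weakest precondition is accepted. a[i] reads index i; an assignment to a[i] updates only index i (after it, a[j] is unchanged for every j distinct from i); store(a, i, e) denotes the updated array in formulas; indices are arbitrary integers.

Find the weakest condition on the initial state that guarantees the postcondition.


Working backward. After the program, the postcondition 2*pos + pos + 8 <= -1 <==> pos + pos == 8 must hold; in canonical form it is 3*pos <= -9 <==> 2*pos == 8.
Before vec[v] := 3*v + v + 4: 3*pos <= -9 <==> 2*pos == 8
Before vec[v] := v: 3*pos <= -9 <==> 2*pos == 8
Before pos := 2*v + 9: 6*v <= -36 <==> 4*v == -10
Answer: WP = 6*v <= -36 <==> 4*v == -10


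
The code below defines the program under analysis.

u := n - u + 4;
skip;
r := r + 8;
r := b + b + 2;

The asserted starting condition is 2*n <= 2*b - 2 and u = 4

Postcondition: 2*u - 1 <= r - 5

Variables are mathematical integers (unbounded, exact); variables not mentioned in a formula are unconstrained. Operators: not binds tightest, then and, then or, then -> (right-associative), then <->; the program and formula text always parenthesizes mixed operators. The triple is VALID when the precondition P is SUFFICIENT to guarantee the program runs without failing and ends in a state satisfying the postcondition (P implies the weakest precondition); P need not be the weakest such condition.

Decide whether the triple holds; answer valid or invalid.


Working backward. After the program, the postcondition 2*u - 1 <= r - 5 must hold; in canonical form it is 2*u <= r - 4.
Before r := b + b + 2: 2*u <= 2*b - 2
Before r := r + 8: 2*u <= 2*b - 2
Before skip: 2*u <= 2*b - 2
Before u := n - u + 4: 2*n <= 2*b + 2*u - 10
The weakest precondition is 2*n <= 2*b + 2*u - 10.
Check whether 2*n <= 2*b - 2 and u = 4 implies it.
Every state satisfying the precondition satisfies the weakest precondition: the implication holds.
Answer: valid


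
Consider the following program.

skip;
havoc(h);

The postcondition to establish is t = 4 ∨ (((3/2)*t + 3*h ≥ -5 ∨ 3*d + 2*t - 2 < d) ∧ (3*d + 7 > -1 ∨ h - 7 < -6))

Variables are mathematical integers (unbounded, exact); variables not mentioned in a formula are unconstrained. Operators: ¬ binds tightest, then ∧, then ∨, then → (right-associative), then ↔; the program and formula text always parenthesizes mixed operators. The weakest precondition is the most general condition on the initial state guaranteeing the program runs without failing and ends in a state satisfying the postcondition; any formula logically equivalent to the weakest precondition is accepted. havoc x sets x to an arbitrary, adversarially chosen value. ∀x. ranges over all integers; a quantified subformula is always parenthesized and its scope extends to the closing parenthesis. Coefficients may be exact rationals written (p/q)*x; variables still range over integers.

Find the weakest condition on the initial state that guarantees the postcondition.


Working backward. After the program, the postcondition t = 4 ∨ (((3/2)*t + 3*h ≥ -5 ∨ 3*d + 2*t - 2 < d) ∧ (3*d + 7 > -1 ∨ h - 7 < -6)) must hold; in canonical form it is t = 4 ∨ ((3*h + (3/2)*t ≥ -5 ∨ 2*d + 2*t < 2) ∧ (3*d > -8 ∨ h < 1)).
Before havoc h: ∀h_1. (t = 4 ∨ ((3*h_1 + (3/2)*t ≥ -5 ∨ 2*d + 2*t < 2) ∧ (3*d > -8 ∨ h_1 < 1)))
Before skip: ∀h_1. (t = 4 ∨ ((3*h_1 + (3/2)*t ≥ -5 ∨ 2*d + 2*t < 2) ∧ (3*d > -8 ∨ h_1 < 1)))
Answer: WP = ∀h_1. (t = 4 ∨ ((3*h_1 + (3/2)*t ≥ -5 ∨ 2*d + 2*t < 2) ∧ (3*d > -8 ∨ h_1 < 1)))


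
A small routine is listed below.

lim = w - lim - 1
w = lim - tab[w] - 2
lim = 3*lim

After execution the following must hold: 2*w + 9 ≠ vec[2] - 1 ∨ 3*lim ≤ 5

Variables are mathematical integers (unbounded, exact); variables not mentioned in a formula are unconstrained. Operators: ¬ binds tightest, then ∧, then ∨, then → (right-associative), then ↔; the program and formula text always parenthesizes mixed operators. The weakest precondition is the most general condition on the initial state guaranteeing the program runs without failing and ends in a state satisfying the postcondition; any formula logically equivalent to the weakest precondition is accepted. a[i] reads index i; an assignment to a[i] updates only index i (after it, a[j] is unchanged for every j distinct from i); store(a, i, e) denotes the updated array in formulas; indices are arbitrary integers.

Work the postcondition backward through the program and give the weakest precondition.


Working backward. After the program, the postcondition 2*w + 9 ≠ vec[2] - 1 ∨ 3*lim ≤ 5 must hold; in canonical form it is 2*w ≠ vec[2] - 10 ∨ 3*lim ≤ 5.
Before lim := 3*lim: 2*w ≠ vec[2] - 10 ∨ 9*lim ≤ 5
Before w := lim - tab[w] - 2: 2*lim ≠ 2*tab[w] + vec[2] - 6 ∨ 9*lim ≤ 5
Before lim := w - lim - 1: 2*w ≠ 2*tab[w] + vec[2] + 2*lim - 4 ∨ 9*w ≤ 9*lim + 14
Answer: WP = 2*w ≠ 2*tab[w] + vec[2] + 2*lim - 4 ∨ 9*w ≤ 9*lim + 14


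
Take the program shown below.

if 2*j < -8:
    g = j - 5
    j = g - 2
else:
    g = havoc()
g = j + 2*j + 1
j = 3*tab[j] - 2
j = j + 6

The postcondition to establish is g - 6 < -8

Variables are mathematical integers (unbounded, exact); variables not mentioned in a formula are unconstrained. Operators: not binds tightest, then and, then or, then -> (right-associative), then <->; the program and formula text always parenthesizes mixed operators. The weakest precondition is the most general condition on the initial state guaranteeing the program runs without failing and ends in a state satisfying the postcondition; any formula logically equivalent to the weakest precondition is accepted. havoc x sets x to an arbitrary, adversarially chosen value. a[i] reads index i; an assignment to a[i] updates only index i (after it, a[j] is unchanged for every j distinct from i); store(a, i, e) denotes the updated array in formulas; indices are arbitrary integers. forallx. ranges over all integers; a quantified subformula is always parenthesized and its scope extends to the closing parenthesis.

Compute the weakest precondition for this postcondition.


Working backward. After the program, the postcondition g - 6 < -8 must hold; in canonical form it is g < -2.
Before j := j + 6: g < -2
Before j := 3*tab[j] - 2: g < -2
Before g := j + 2*j + 1: 3*j < -3
Then branch requires 3*j < 18; else branch requires 3*j < -3.
Before the if: (2*j < -8 -> 3*j < 18) and ((not (2*j < -8)) -> 3*j < -3)
Answer: WP = (2*j < -8 -> 3*j < 18) and ((not (2*j < -8)) -> 3*j < -3)


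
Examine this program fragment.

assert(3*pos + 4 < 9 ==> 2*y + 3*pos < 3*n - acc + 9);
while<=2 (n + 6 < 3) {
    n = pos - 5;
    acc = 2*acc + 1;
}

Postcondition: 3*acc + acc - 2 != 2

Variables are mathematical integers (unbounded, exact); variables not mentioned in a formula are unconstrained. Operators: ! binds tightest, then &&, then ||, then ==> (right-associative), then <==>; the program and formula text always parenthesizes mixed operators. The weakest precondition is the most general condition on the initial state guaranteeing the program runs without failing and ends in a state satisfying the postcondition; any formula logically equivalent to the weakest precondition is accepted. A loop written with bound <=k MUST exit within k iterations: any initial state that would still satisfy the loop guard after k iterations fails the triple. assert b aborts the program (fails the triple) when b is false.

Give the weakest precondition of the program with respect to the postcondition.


Working backward. After the program, the postcondition 3*acc + acc - 2 != 2 must hold; in canonical form it is 4*acc != 4.
Before the loop (bound <=2), unroll the exhaustion recursion (WP_0 = exit-now case; WP_j = one more guarded iteration, up to j = 2):
  WP_0: (!(n < -3)) && 4*acc != 4
  WP_1: (n < -3 ==> ((!(pos < 2)) && 8*acc != 0)) && ((!(n < -3)) ==> 4*acc != 4)
  WP_2: (n < -3 ==> ((pos < 2 ==> ((!(pos < 2)) && 16*acc != -8)) && ((!(pos < 2)) ==> 8*acc != 0))) && ((!(n < -3)) ==> 4*acc != 4)
So before the loop: (n < -3 ==> ((pos < 2 ==> ((!(pos < 2)) && 16*acc != -8)) && ((!(pos < 2)) ==> 8*acc != 0))) && ((!(n < -3)) ==> 4*acc != 4)
Before assert 3*pos + 4 < 9 ==> 2*y + 3*pos < 3*n - acc + 9: (3*pos < 5 ==> acc + 3*pos + 2*y < 3*n + 9) && (n < -3 ==> ((pos < 2 ==> ((!(pos < 2)) && 16*acc != -8)) && ((!(pos < 2)) ==> 8*acc != 0))) && ((!(n < -3)) ==> 4*acc != 4)
Answer: WP = (3*pos < 5 ==> acc + 3*pos + 2*y < 3*n + 9) && (n < -3 ==> ((pos < 2 ==> ((!(pos < 2)) && 16*acc != -8)) && ((!(pos < 2)) ==> 8*acc != 0))) && ((!(n < -3)) ==> 4*acc != 4)


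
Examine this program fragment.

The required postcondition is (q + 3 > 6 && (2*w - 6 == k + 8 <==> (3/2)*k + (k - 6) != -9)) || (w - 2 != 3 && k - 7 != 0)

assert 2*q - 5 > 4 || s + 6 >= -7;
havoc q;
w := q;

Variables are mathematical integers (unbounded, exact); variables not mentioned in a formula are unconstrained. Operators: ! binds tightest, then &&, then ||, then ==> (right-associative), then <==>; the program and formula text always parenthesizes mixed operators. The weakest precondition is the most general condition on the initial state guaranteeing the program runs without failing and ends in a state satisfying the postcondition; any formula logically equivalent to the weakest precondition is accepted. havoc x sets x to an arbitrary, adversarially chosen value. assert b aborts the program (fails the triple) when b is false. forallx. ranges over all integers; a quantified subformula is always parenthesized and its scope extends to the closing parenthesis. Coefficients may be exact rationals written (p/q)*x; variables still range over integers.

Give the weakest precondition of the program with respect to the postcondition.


Working backward. After the program, the postcondition (q + 3 > 6 && (2*w - 6 == k + 8 <==> (3/2)*k + (k - 6) != -9)) || (w - 2 != 3 && k - 7 != 0) must hold; in canonical form it is (q > 3 && (2*w == k + 14 <==> (5/2)*k != -3)) || (w != 5 && k != 7).
Before w := q: (q > 3 && (2*q == k + 14 <==> (5/2)*k != -3)) || (q != 5 && k != 7)
Before havoc q: forall q_1. ((q_1 > 3 && (2*q_1 == k + 14 <==> (5/2)*k != -3)) || (q_1 != 5 && k != 7))
Before assert 2*q - 5 > 4 || s + 6 >= -7: (2*q > 9 || s >= -13) && (forall q_1. ((q_1 > 3 && (2*q_1 == k + 14 <==> (5/2)*k != -3)) || (q_1 != 5 && k != 7)))
Answer: WP = (2*q > 9 || s >= -13) && (forall q_1. ((q_1 > 3 && (2*q_1 == k + 14 <==> (5/2)*k != -3)) || (q_1 != 5 && k != 7)))


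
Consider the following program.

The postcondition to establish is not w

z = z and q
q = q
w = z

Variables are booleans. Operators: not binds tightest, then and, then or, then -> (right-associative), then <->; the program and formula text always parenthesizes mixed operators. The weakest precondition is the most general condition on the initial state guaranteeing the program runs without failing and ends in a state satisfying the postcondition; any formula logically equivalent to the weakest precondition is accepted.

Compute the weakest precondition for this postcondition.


Working backward. After the program, not w must hold.
Before w := z: not z
Before q := q: not z
Before z := z and q: not (z and q)
Answer: WP = not (z and q)


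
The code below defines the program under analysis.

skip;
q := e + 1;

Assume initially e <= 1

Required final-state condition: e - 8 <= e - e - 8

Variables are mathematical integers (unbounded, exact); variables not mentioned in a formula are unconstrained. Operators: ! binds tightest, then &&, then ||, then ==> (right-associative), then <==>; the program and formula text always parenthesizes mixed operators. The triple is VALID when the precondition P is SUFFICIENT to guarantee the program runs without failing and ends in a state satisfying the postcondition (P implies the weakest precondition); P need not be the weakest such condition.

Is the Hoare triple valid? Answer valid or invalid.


Working backward. After the program, the postcondition e - 8 <= e - e - 8 must hold; in canonical form it is e <= 0.
Before q := e + 1: e <= 0
Before skip: e <= 0
The weakest precondition is e <= 0.
Check whether e <= 1 implies it.
Countermodel: at the initial state e = 1, the precondition holds but the weakest precondition fails.
Answer: invalid


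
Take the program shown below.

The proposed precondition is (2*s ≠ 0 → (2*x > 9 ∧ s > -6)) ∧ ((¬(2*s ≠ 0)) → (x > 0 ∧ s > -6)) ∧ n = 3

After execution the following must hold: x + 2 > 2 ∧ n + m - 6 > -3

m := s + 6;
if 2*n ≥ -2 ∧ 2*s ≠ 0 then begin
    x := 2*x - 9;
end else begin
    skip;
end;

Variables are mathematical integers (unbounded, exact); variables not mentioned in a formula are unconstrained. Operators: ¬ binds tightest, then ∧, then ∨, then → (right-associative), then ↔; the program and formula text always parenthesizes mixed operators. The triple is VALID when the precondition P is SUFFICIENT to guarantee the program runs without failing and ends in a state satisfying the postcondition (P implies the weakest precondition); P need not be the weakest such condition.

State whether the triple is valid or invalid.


Working backward. After the program, the postcondition x + 2 > 2 ∧ n + m - 6 > -3 must hold; in canonical form it is x > 0 ∧ m + n > 3.
Then branch requires 2*x > 9 ∧ m + n > 3; else branch requires x > 0 ∧ m + n > 3.
Before the if: ((2*n ≥ -2 ∧ 2*s ≠ 0) → (2*x > 9 ∧ m + n > 3)) ∧ ((¬(2*n ≥ -2 ∧ 2*s ≠ 0)) → (x > 0 ∧ m + n > 3))
Before m := s + 6: ((2*n ≥ -2 ∧ 2*s ≠ 0) → (2*x > 9 ∧ n + s > -3)) ∧ ((¬(2*n ≥ -2 ∧ 2*s ≠ 0)) → (x > 0 ∧ n + s > -3))
The weakest precondition is ((2*n ≥ -2 ∧ 2*s ≠ 0) → (2*x > 9 ∧ n + s > -3)) ∧ ((¬(2*n ≥ -2 ∧ 2*s ≠ 0)) → (x > 0 ∧ n + s > -3)).
Check whether (2*s ≠ 0 → (2*x > 9 ∧ s > -6)) ∧ ((¬(2*s ≠ 0)) → (x > 0 ∧ s > -6)) ∧ n = 3 implies it.
Every state satisfying the precondition satisfies the weakest precondition: the implication holds.
Answer: valid


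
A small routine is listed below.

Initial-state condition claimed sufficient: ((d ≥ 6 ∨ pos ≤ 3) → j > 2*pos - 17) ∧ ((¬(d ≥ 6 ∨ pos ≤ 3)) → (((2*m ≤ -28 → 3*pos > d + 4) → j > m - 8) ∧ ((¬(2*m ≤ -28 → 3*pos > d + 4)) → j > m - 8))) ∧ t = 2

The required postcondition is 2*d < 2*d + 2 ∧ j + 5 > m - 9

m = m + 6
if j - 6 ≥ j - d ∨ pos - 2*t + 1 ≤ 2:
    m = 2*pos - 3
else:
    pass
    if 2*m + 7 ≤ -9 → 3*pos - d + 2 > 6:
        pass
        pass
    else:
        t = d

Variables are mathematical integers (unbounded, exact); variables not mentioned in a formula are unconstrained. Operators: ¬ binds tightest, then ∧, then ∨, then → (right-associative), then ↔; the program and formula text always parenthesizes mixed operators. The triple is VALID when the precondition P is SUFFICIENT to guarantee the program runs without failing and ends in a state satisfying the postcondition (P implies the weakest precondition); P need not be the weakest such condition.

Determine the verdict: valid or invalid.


Working backward. After the program, the postcondition 2*d < 2*d + 2 ∧ j + 5 > m - 9 must hold; in canonical form it is j > m - 14.
Then branch requires j > 2*pos - 17; else branch requires ((2*m ≤ -16 → 3*pos > d + 4) → j > m - 14) ∧ ((¬(2*m ≤ -16 → 3*pos > d + 4)) → j > m - 14).
Before the if: ((d ≥ 6 ∨ pos ≤ 2*t + 1) → j > 2*pos - 17) ∧ ((¬(d ≥ 6 ∨ pos ≤ 2*t + 1)) → (((2*m ≤ -16 → 3*pos > d + 4) → j > m - 14) ∧ ((¬(2*m ≤ -16 → 3*pos > d + 4)) → j > m - 14)))
Before m := m + 6: ((d ≥ 6 ∨ pos ≤ 2*t + 1) → j > 2*pos - 17) ∧ ((¬(d ≥ 6 ∨ pos ≤ 2*t + 1)) → (((2*m ≤ -28 → 3*pos > d + 4) → j > m - 8) ∧ ((¬(2*m ≤ -28 → 3*pos > d + 4)) → j > m - 8)))
The weakest precondition is ((d ≥ 6 ∨ pos ≤ 2*t + 1) → j > 2*pos - 17) ∧ ((¬(d ≥ 6 ∨ pos ≤ 2*t + 1)) → (((2*m ≤ -28 → 3*pos > d + 4) → j > m - 8) ∧ ((¬(2*m ≤ -28 → 3*pos > d + 4)) → j > m - 8))).
Check whether ((d ≥ 6 ∨ pos ≤ 3) → j > 2*pos - 17) ∧ ((¬(d ≥ 6 ∨ pos ≤ 3)) → (((2*m ≤ -28 → 3*pos > d + 4) → j > m - 8) ∧ ((¬(2*m ≤ -28 → 3*pos > d + 4)) → j > m - 8))) ∧ t = 2 implies it.
Countermodel: at the initial state d = 0, j = -9, m = -2, pos = 4, t = 2, the precondition holds but the weakest precondition fails.
Answer: invalid


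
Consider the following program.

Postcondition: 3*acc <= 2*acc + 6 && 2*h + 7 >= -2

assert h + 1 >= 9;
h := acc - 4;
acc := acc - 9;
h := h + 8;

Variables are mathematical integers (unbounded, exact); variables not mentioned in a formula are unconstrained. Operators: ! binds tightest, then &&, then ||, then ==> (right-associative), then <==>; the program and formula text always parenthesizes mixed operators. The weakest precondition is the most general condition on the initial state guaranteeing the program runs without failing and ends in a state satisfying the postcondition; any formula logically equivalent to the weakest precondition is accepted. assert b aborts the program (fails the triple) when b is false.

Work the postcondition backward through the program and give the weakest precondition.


Working backward. After the program, the postcondition 3*acc <= 2*acc + 6 && 2*h + 7 >= -2 must hold; in canonical form it is acc <= 6 && 2*h >= -9.
Before h := h + 8: acc <= 6 && 2*h >= -25
Before acc := acc - 9: acc <= 15 && 2*h >= -25
Before h := acc - 4: acc <= 15 && 2*acc >= -17
Before assert h + 1 >= 9: h >= 8 && acc <= 15 && 2*acc >= -17
Answer: WP = h >= 8 && acc <= 15 && 2*acc >= -17


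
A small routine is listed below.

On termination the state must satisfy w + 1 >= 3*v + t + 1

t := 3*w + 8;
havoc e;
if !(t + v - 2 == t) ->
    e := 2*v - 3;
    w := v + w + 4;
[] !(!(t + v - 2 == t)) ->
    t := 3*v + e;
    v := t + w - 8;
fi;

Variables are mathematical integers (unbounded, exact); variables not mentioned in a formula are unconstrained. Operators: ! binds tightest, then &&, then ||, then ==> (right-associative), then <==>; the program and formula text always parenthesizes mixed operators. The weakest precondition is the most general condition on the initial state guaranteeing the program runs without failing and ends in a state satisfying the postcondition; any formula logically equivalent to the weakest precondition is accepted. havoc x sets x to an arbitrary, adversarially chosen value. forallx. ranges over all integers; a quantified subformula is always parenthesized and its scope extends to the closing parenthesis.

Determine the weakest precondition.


Working backward. After the program, the postcondition w + 1 >= 3*v + t + 1 must hold; in canonical form it is w >= t + 3*v.
Then branch requires w >= t + 2*v - 4; else branch requires 4*e + 12*v + 2*w <= 24.
Before the if: ((!(v == 2)) ==> w >= t + 2*v - 4) && (v == 2 ==> 4*e + 12*v + 2*w <= 24)
Before havoc e: forall e_1. (((!(v == 2)) ==> w >= t + 2*v - 4) && (v == 2 ==> 4*e_1 + 12*v + 2*w <= 24))
Before t := 3*w + 8: forall e_1. (((!(v == 2)) ==> 2*v + 2*w <= -4) && (v == 2 ==> 4*e_1 + 12*v + 2*w <= 24))
Answer: WP = forall e_1. (((!(v == 2)) ==> 2*v + 2*w <= -4) && (v == 2 ==> 4*e_1 + 12*v + 2*w <= 24))


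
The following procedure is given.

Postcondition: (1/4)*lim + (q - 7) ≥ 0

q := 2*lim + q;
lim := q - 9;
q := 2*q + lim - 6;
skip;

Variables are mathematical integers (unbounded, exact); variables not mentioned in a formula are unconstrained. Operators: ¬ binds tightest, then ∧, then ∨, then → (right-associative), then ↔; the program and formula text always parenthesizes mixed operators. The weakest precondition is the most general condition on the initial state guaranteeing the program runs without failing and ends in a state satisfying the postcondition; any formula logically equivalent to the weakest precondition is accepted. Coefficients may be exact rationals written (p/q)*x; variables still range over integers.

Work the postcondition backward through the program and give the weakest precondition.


Working backward. After the program, the postcondition (1/4)*lim + (q - 7) ≥ 0 must hold; in canonical form it is (1/4)*lim + q ≥ 7.
Before skip: (1/4)*lim + q ≥ 7
Before q := 2*q + lim - 6: (5/4)*lim + 2*q ≥ 13
Before lim := q - 9: (13/4)*q ≥ 97/4
Before q := 2*lim + q: (13/2)*lim + (13/4)*q ≥ 97/4
Answer: WP = (13/2)*lim + (13/4)*q ≥ 97/4


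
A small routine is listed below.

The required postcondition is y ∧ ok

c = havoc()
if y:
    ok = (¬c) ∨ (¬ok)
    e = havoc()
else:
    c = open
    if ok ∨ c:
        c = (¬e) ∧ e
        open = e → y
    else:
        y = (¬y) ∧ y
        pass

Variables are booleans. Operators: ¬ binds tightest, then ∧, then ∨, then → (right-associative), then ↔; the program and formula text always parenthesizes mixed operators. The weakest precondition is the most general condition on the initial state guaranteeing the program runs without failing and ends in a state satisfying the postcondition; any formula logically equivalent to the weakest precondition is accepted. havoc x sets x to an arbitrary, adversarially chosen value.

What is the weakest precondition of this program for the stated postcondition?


Working backward. After the program, y ∧ ok must hold.
Then branch requires y ∧ ((¬c) ∨ (¬ok)); else branch requires ((ok ∨ open) → (y ∧ ok)) ∧ (ok ∨ open).
Before the if: (y → (y ∧ ((¬c) ∨ (¬ok)))) ∧ ((¬y) → (((ok ∨ open) → (y ∧ ok)) ∧ (ok ∨ open)))
Before havoc c: (y → (y ∧ (¬ok))) ∧ ((¬y) → (((ok ∨ open) → (y ∧ ok)) ∧ (ok ∨ open)))
Answer: WP = (y → (y ∧ (¬ok))) ∧ ((¬y) → (((ok ∨ open) → (y ∧ ok)) ∧ (ok ∨ open)))


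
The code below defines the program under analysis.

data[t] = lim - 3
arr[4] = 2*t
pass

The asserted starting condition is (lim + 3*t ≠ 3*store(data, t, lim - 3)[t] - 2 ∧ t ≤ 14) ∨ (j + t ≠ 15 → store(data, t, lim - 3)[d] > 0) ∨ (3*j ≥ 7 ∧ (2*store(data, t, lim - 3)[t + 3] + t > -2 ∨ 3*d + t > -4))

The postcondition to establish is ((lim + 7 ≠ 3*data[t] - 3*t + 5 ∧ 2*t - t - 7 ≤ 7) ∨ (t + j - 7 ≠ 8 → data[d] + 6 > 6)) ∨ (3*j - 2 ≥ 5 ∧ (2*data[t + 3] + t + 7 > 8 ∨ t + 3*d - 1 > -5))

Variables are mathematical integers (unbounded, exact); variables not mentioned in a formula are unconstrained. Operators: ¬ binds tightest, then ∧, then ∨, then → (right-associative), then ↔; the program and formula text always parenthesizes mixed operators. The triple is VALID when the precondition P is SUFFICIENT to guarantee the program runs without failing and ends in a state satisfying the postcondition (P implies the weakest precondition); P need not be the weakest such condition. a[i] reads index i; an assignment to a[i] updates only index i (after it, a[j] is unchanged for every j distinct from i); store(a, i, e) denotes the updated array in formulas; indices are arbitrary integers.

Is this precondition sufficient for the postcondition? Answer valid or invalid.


Working backward. After the program, the postcondition ((lim + 7 ≠ 3*data[t] - 3*t + 5 ∧ 2*t - t - 7 ≤ 7) ∨ (t + j - 7 ≠ 8 → data[d] + 6 > 6)) ∨ (3*j - 2 ≥ 5 ∧ (2*data[t + 3] + t + 7 > 8 ∨ t + 3*d - 1 > -5)) must hold; in canonical form it is (lim + 3*t ≠ 3*data[t] - 2 ∧ t ≤ 14) ∨ (j + t ≠ 15 → data[d] > 0) ∨ (3*j ≥ 7 ∧ (2*data[t + 3] + t > 1 ∨ 3*d + t > -4)).
Before skip: (lim + 3*t ≠ 3*data[t] - 2 ∧ t ≤ 14) ∨ (j + t ≠ 15 → data[d] > 0) ∨ (3*j ≥ 7 ∧ (2*data[t + 3] + t > 1 ∨ 3*d + t > -4))
Before arr[4] := 2*t: (lim + 3*t ≠ 3*data[t] - 2 ∧ t ≤ 14) ∨ (j + t ≠ 15 → data[d] > 0) ∨ (3*j ≥ 7 ∧ (2*data[t + 3] + t > 1 ∨ 3*d + t > -4))
Before data[t] := lim - 3: (lim + 3*t ≠ 3*store(data, t, lim - 3)[t] - 2 ∧ t ≤ 14) ∨ (j + t ≠ 15 → store(data, t, lim - 3)[d] > 0) ∨ (3*j ≥ 7 ∧ (2*store(data, t, lim - 3)[t + 3] + t > 1 ∨ 3*d + t > -4))
The weakest precondition is (lim + 3*t ≠ 3*store(data, t, lim - 3)[t] - 2 ∧ t ≤ 14) ∨ (j + t ≠ 15 → store(data, t, lim - 3)[d] > 0) ∨ (3*j ≥ 7 ∧ (2*store(data, t, lim - 3)[t + 3] + t > 1 ∨ 3*d + t > -4)).
Check whether (lim + 3*t ≠ 3*store(data, t, lim - 3)[t] - 2 ∧ t ≤ 14) ∨ (j + t ≠ 15 → store(data, t, lim - 3)[d] > 0) ∨ (3*j ≥ 7 ∧ (2*store(data, t, lim - 3)[t + 3] + t > -2 ∨ 3*d + t > -4)) implies it.
Countermodel: at the initial state d = -2, data = {[-2] = 0, [1] = 8, [4] = -1, elsewhere 8}, j = 3, lim = 7, t = 1, the precondition holds but the weakest precondition fails.
Answer: invalid


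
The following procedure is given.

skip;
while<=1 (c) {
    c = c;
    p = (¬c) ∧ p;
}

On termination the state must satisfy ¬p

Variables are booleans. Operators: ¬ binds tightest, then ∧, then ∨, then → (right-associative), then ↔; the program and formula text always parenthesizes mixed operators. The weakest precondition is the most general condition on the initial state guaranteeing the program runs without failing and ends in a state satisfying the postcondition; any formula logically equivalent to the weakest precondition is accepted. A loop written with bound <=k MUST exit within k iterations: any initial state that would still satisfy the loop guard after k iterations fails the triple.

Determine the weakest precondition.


Working backward. After the program, ¬p must hold.
Before the loop (bound <=1), unroll the exhaustion recursion (WP_0 = exit-now case; WP_j = one more guarded iteration, up to j = 1):
  WP_0: (¬c) ∧ (¬p)
  WP_1: (c → ((¬c) ∧ (¬((¬c) ∧ p)))) ∧ ((¬c) → (¬p))
So before the loop: (c → ((¬c) ∧ (¬((¬c) ∧ p)))) ∧ ((¬c) → (¬p))
Before skip: (c → ((¬c) ∧ (¬((¬c) ∧ p)))) ∧ ((¬c) → (¬p))
Answer: WP = (c → ((¬c) ∧ (¬((¬c) ∧ p)))) ∧ ((¬c) → (¬p))


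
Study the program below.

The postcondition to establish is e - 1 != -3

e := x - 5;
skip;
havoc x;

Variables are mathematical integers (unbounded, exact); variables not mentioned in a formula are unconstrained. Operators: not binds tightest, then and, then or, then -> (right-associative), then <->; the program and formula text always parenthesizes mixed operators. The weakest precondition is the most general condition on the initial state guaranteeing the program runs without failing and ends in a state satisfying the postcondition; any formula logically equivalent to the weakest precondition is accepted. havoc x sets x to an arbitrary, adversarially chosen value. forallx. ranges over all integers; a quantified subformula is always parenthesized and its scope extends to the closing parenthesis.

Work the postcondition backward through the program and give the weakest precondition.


Working backward. After the program, the postcondition e - 1 != -3 must hold; in canonical form it is e != -2.
Before havoc x: e != -2
Before skip: e != -2
Before e := x - 5: x != 3
Answer: WP = x != 3


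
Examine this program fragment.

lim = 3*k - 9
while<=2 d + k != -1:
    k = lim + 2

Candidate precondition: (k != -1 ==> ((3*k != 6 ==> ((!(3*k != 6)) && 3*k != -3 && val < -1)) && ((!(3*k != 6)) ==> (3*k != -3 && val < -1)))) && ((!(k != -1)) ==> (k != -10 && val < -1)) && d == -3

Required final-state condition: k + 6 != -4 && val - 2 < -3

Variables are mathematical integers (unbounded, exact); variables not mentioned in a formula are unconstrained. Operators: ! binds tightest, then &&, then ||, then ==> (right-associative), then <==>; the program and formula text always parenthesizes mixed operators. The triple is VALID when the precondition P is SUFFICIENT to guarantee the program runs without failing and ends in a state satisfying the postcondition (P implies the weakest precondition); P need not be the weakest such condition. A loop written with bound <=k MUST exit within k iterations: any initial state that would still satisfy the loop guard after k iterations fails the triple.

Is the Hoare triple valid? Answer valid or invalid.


Working backward. After the program, the postcondition k + 6 != -4 && val - 2 < -3 must hold; in canonical form it is k != -10 && val < -1.
Before the loop (bound <=2), unroll the exhaustion recursion (WP_0 = exit-now case; WP_j = one more guarded iteration, up to j = 2):
  WP_0: (!(d + k != -1)) && k != -10 && val < -1
  WP_1: (d + k != -1 ==> ((!(d + lim != -3)) && lim != -12 && val < -1)) && ((!(d + k != -1)) ==> (k != -10 && val < -1))
  WP_2: (d + k != -1 ==> ((d + lim != -3 ==> ((!(d + lim != -3)) && lim != -12 && val < -1)) && ((!(d + lim != -3)) ==> (lim != -12 && val < -1)))) && ((!(d + k != -1)) ==> (k != -10 && val < -1))
So before the loop: (d + k != -1 ==> ((d + lim != -3 ==> ((!(d + lim != -3)) && lim != -12 && val < -1)) && ((!(d + lim != -3)) ==> (lim != -12 && val < -1)))) && ((!(d + k != -1)) ==> (k != -10 && val < -1))
Before lim := 3*k - 9: (d + k != -1 ==> ((d + 3*k != 6 ==> ((!(d + 3*k != 6)) && 3*k != -3 && val < -1)) && ((!(d + 3*k != 6)) ==> (3*k != -3 && val < -1)))) && ((!(d + k != -1)) ==> (k != -10 && val < -1))
The weakest precondition is (d + k != -1 ==> ((d + 3*k != 6 ==> ((!(d + 3*k != 6)) && 3*k != -3 && val < -1)) && ((!(d + 3*k != 6)) ==> (3*k != -3 && val < -1)))) && ((!(d + k != -1)) ==> (k != -10 && val < -1)).
Check whether (k != -1 ==> ((3*k != 6 ==> ((!(3*k != 6)) && 3*k != -3 && val < -1)) && ((!(3*k != 6)) ==> (3*k != -3 && val < -1)))) && ((!(k != -1)) ==> (k != -10 && val < -1)) && d == -3 implies it.
Countermodel: at the initial state d = -3, k = -1, val = -2, the precondition holds but the weakest precondition fails.
Answer: invalid


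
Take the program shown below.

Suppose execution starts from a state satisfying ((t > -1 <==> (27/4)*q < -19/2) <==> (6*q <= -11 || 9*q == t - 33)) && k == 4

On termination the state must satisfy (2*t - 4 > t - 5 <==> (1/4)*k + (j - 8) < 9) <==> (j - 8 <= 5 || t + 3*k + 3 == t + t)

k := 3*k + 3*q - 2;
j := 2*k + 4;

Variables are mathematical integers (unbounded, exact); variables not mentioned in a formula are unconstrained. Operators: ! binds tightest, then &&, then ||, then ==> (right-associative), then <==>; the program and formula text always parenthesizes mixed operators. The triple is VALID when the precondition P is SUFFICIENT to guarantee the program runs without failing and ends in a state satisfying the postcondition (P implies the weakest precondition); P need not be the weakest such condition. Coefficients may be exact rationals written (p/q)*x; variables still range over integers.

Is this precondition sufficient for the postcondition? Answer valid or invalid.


Working backward. After the program, the postcondition (2*t - 4 > t - 5 <==> (1/4)*k + (j - 8) < 9) <==> (j - 8 <= 5 || t + 3*k + 3 == t + t) must hold; in canonical form it is (t > -1 <==> j + (1/4)*k < 17) <==> (j <= 13 || 3*k == t - 3).
Before j := 2*k + 4: (t > -1 <==> (9/4)*k < 13) <==> (2*k <= 9 || 3*k == t - 3)
Before k := 3*k + 3*q - 2: (t > -1 <==> (27/4)*k + (27/4)*q < 35/2) <==> (6*k + 6*q <= 13 || 9*k + 9*q == t + 3)
The weakest precondition is (t > -1 <==> (27/4)*k + (27/4)*q < 35/2) <==> (6*k + 6*q <= 13 || 9*k + 9*q == t + 3).
Check whether ((t > -1 <==> (27/4)*q < -19/2) <==> (6*q <= -11 || 9*q == t - 33)) && k == 4 implies it.
Every state satisfying the precondition satisfies the weakest precondition: the implication holds.
Answer: valid


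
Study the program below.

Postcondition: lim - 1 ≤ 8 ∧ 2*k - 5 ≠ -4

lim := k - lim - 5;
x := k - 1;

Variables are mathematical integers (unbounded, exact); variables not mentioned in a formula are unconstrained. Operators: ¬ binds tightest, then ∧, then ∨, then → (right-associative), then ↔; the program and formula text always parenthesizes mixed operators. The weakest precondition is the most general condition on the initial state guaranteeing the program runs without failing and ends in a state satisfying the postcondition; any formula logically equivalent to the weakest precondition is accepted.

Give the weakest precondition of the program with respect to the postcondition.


Working backward. After the program, the postcondition lim - 1 ≤ 8 ∧ 2*k - 5 ≠ -4 must hold; in canonical form it is lim ≤ 9 ∧ 2*k ≠ 1.
Before x := k - 1: lim ≤ 9 ∧ 2*k ≠ 1
Before lim := k - lim - 5: k ≤ lim + 14 ∧ 2*k ≠ 1
Answer: WP = k ≤ lim + 14 ∧ 2*k ≠ 1


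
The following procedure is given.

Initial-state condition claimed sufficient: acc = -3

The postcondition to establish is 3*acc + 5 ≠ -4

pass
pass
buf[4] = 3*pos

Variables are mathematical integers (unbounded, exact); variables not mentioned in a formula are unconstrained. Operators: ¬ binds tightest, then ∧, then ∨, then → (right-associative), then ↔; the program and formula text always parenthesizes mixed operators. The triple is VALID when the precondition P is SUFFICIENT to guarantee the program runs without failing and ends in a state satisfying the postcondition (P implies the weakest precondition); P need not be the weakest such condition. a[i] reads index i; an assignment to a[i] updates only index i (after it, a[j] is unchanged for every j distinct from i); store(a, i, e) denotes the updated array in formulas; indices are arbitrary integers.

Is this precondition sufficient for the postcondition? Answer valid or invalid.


Working backward. After the program, the postcondition 3*acc + 5 ≠ -4 must hold; in canonical form it is 3*acc ≠ -9.
Before buf[4] := 3*pos: 3*acc ≠ -9
Before skip: 3*acc ≠ -9
Before skip: 3*acc ≠ -9
The weakest precondition is 3*acc ≠ -9.
Check whether acc = -3 implies it.
Countermodel: at the initial state acc = -3, the precondition holds but the weakest precondition fails.
Answer: invalid


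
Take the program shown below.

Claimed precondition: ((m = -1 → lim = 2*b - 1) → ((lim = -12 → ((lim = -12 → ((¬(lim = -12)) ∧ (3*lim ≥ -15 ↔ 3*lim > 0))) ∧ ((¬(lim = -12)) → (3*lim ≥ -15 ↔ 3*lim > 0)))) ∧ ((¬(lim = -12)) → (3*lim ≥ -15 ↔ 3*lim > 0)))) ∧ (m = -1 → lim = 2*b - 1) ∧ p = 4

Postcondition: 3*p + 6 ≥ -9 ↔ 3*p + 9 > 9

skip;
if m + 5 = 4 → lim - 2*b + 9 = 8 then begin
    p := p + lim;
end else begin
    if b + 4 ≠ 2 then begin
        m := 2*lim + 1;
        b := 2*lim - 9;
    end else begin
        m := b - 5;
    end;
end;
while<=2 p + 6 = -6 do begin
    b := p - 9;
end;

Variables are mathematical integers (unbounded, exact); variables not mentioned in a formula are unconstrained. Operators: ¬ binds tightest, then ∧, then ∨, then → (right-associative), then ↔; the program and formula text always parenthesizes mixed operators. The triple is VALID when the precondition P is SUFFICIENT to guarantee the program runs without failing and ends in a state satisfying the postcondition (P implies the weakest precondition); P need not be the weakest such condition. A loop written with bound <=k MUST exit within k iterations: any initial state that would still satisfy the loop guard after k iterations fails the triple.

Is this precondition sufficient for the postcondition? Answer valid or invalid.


Working backward. After the program, the postcondition 3*p + 6 ≥ -9 ↔ 3*p + 9 > 9 must hold; in canonical form it is 3*p ≥ -15 ↔ 3*p > 0.
Before the loop (bound <=2), unroll the exhaustion recursion (WP_0 = exit-now case; WP_j = one more guarded iteration, up to j = 2):
  WP_0: (¬(p = -12)) ∧ (3*p ≥ -15 ↔ 3*p > 0)
  WP_1: (p = -12 → ((¬(p = -12)) ∧ (3*p ≥ -15 ↔ 3*p > 0))) ∧ ((¬(p = -12)) → (3*p ≥ -15 ↔ 3*p > 0))
  WP_2: (p = -12 → ((p = -12 → ((¬(p = -12)) ∧ (3*p ≥ -15 ↔ 3*p > 0))) ∧ ((¬(p = -12)) → (3*p ≥ -15 ↔ 3*p > 0)))) ∧ ((¬(p = -12)) → (3*p ≥ -15 ↔ 3*p > 0))
So before the loop: (p = -12 → ((p = -12 → ((¬(p = -12)) ∧ (3*p ≥ -15 ↔ 3*p > 0))) ∧ ((¬(p = -12)) → (3*p ≥ -15 ↔ 3*p > 0)))) ∧ ((¬(p = -12)) → (3*p ≥ -15 ↔ 3*p > 0))
Then branch requires (lim + p = -12 → ((lim + p = -12 → ((¬(lim + p = -12)) ∧ (3*lim + 3*p ≥ -15 ↔ 3*lim + 3*p > 0))) ∧ ((¬(lim + p = -12)) → (3*lim + 3*p ≥ -15 ↔ 3*lim + 3*p > 0)))) ∧ ((¬(lim + p = -12)) → (3*lim + 3*p ≥ -15 ↔ 3*lim + 3*p > 0)); else branch requires (b ≠ -2 → ((p = -12 → ((p = -12 → ((¬(p = -12)) ∧ (3*p ≥ -15 ↔ 3*p > 0))) ∧ ((¬(p = -12)) → (3*p ≥ -15 ↔ 3*p > 0)))) ∧ ((¬(p = -12)) → (3*p ≥ -15 ↔ 3*p > 0)))) ∧ ((¬(b ≠ -2)) → ((p = -12 → ((p = -12 → ((¬(p = -12)) ∧ (3*p ≥ -15 ↔ 3*p > 0))) ∧ ((¬(p = -12)) → (3*p ≥ -15 ↔ 3*p > 0)))) ∧ ((¬(p = -12)) → (3*p ≥ -15 ↔ 3*p > 0)))).
Before the if: ((m = -1 → lim = 2*b - 1) → ((lim + p = -12 → ((lim + p = -12 → ((¬(lim + p = -12)) ∧ (3*lim + 3*p ≥ -15 ↔ 3*lim + 3*p > 0))) ∧ ((¬(lim + p = -12)) → (3*lim + 3*p ≥ -15 ↔ 3*lim + 3*p > 0)))) ∧ ((¬(lim + p = -12)) → (3*lim + 3*p ≥ -15 ↔ 3*lim + 3*p > 0)))) ∧ ((¬(m = -1 → lim = 2*b - 1)) → ((b ≠ -2 → ((p = -12 → ((p = -12 → ((¬(p = -12)) ∧ (3*p ≥ -15 ↔ 3*p > 0))) ∧ ((¬(p = -12)) → (3*p ≥ -15 ↔ 3*p > 0)))) ∧ ((¬(p = -12)) → (3*p ≥ -15 ↔ 3*p > 0)))) ∧ ((¬(b ≠ -2)) → ((p = -12 → ((p = -12 → ((¬(p = -12)) ∧ (3*p ≥ -15 ↔ 3*p > 0))) ∧ ((¬(p = -12)) → (3*p ≥ -15 ↔ 3*p > 0)))) ∧ ((¬(p = -12)) → (3*p ≥ -15 ↔ 3*p > 0))))))
Before skip: ((m = -1 → lim = 2*b - 1) → ((lim + p = -12 → ((lim + p = -12 → ((¬(lim + p = -12)) ∧ (3*lim + 3*p ≥ -15 ↔ 3*lim + 3*p > 0))) ∧ ((¬(lim + p = -12)) → (3*lim + 3*p ≥ -15 ↔ 3*lim + 3*p > 0)))) ∧ ((¬(lim + p = -12)) → (3*lim + 3*p ≥ -15 ↔ 3*lim + 3*p > 0)))) ∧ ((¬(m = -1 → lim = 2*b - 1)) → ((b ≠ -2 → ((p = -12 → ((p = -12 → ((¬(p = -12)) ∧ (3*p ≥ -15 ↔ 3*p > 0))) ∧ ((¬(p = -12)) → (3*p ≥ -15 ↔ 3*p > 0)))) ∧ ((¬(p = -12)) → (3*p ≥ -15 ↔ 3*p > 0)))) ∧ ((¬(b ≠ -2)) → ((p = -12 → ((p = -12 → ((¬(p = -12)) ∧ (3*p ≥ -15 ↔ 3*p > 0))) ∧ ((¬(p = -12)) → (3*p ≥ -15 ↔ 3*p > 0)))) ∧ ((¬(p = -12)) → (3*p ≥ -15 ↔ 3*p > 0))))))
The weakest precondition is ((m = -1 → lim = 2*b - 1) → ((lim + p = -12 → ((lim + p = -12 → ((¬(lim + p = -12)) ∧ (3*lim + 3*p ≥ -15 ↔ 3*lim + 3*p > 0))) ∧ ((¬(lim + p = -12)) → (3*lim + 3*p ≥ -15 ↔ 3*lim + 3*p > 0)))) ∧ ((¬(lim + p = -12)) → (3*lim + 3*p ≥ -15 ↔ 3*lim + 3*p > 0)))) ∧ ((¬(m = -1 → lim = 2*b - 1)) → ((b ≠ -2 → ((p = -12 → ((p = -12 → ((¬(p = -12)) ∧ (3*p ≥ -15 ↔ 3*p > 0))) ∧ ((¬(p = -12)) → (3*p ≥ -15 ↔ 3*p > 0)))) ∧ ((¬(p = -12)) → (3*p ≥ -15 ↔ 3*p > 0)))) ∧ ((¬(b ≠ -2)) → ((p = -12 → ((p = -12 → ((¬(p = -12)) ∧ (3*p ≥ -15 ↔ 3*p > 0))) ∧ ((¬(p = -12)) → (3*p ≥ -15 ↔ 3*p > 0)))) ∧ ((¬(p = -12)) → (3*p ≥ -15 ↔ 3*p > 0)))))).
Check whether ((m = -1 → lim = 2*b - 1) → ((lim = -12 → ((lim = -12 → ((¬(lim = -12)) ∧ (3*lim ≥ -15 ↔ 3*lim > 0))) ∧ ((¬(lim = -12)) → (3*lim ≥ -15 ↔ 3*lim > 0)))) ∧ ((¬(lim = -12)) → (3*lim ≥ -15 ↔ 3*lim > 0)))) ∧ (m = -1 → lim = 2*b - 1) ∧ p = 4 implies it.
Countermodel: at the initial state b = 0, lim = -6, m = 0, p = 4, the precondition holds but the weakest precondition fails.
Answer: invalid


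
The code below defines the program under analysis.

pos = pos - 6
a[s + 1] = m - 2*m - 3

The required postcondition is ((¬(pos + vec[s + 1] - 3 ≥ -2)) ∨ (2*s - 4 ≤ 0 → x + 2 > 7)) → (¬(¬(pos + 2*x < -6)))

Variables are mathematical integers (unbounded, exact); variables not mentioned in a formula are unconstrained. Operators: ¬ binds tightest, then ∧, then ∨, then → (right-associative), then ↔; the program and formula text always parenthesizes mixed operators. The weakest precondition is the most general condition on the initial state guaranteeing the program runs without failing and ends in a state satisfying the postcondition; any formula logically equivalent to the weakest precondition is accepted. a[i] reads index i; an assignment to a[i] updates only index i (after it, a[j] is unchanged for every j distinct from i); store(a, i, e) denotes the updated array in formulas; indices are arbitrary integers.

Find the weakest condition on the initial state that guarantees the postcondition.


Working backward. After the program, the postcondition ((¬(pos + vec[s + 1] - 3 ≥ -2)) ∨ (2*s - 4 ≤ 0 → x + 2 > 7)) → (¬(¬(pos + 2*x < -6))) must hold; in canonical form it is ((¬(vec[s + 1] + pos ≥ 1)) ∨ (2*s ≤ 4 → x > 5)) → pos + 2*x < -6.
Before a[s + 1] := m - 2*m - 3: ((¬(vec[s + 1] + pos ≥ 1)) ∨ (2*s ≤ 4 → x > 5)) → pos + 2*x < -6
Before pos := pos - 6: ((¬(vec[s + 1] + pos ≥ 7)) ∨ (2*s ≤ 4 → x > 5)) → pos + 2*x < 0
Answer: WP = ((¬(vec[s + 1] + pos ≥ 7)) ∨ (2*s ≤ 4 → x > 5)) → pos + 2*x < 0
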